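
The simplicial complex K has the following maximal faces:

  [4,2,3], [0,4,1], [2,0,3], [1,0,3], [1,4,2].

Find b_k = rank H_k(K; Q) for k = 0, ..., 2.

b_0 = 1, b_1 = 1, b_2 = 0.

Fix the vertex order 0 < 1 < 2 < 3 < 4 and write every simplex with vertices in increasing order. Then dim K = 2 and the simplices of K are:

  0-simplices (5): [0], [1], [2], [3], [4]
  1-simplices (10): [0,1], [0,2], [0,3], [0,4], [1,2], [1,3], [1,4], [2,3], [2,4], [3,4]
  2-simplices (5): [0,1,3], [0,1,4], [0,2,3], [1,2,4], [2,3,4]

so the chain groups are C_0 ≅ Z^5, C_1 ≅ Z^10, C_2 ≅ Z^5.

∂_1: C_1 → C_0 sends each edge [p,q] (with p < q) to q − p.
This gives a 5×10 integer matrix of rank 4; reducing to Smith normal form yields diagonal entries (1,1,1,1).

Boundary ∂_2: C_2 → C_1 sends each 2-simplex [p,q,r] to [q,r] − [p,r] + [p,q]. For instance
  ∂[1,2,4] = [2,4] − [1,4] + [1,2],
  ∂[0,2,3] = [2,3] − [0,3] + [0,2].
The 10×5 boundary matrix has rank 5 and Smith normal form diag(1,1,1,1,1).

Now H_k = ker ∂_k / im ∂_{k+1}, so:

  H_0: rank C_0 − rank ∂_1 = 5 − 4 = 1, and the invariant factors of ∂_1 are all 1, so H_0 ≅ Z.
  H_1: rank ker ∂_1 − rank ∂_2 = (10 − 4) − 5 = 1, and the invariant factors of ∂_2 are all 1, so H_1 ≅ Z.
  H_2: rank ker ∂_2 − rank ∂_3 = (5 − 5) − 0 = 0, and there is no ∂_3, so H_2 ≅ 0.

As a check, the Euler characteristic is 5 − 10 + 5 = 0, which agrees with 1 − 1 + 0 = 0.

Hence the Betti numbers are b_0 = 1, b_1 = 1, b_2 = 0.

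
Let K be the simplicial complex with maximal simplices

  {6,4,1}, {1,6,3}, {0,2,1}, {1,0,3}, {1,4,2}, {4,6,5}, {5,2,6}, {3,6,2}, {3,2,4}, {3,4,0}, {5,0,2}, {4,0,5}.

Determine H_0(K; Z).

Take the total order 0 < 1 < 2 < 3 < 4 < 5 < 6 on the vertex set. Then K (dimension 2) consists of the simplices:

  0-simplices (7): [0], [1], [2], [3], [4], [5], [6]
  1-simplices (18): [0,1], [0,2], [0,3], [0,4], [0,5], [1,2], [1,3], [1,4], [1,6], [2,3], [2,4], [2,5], [2,6], [3,4], [3,6], [4,5], [4,6], [5,6]
  2-simplices (12): [0,1,2], [0,1,3], [0,2,5], [0,3,4], [0,4,5], [1,2,4], [1,3,6], [1,4,6], [2,3,4], [2,3,6], [2,5,6], [4,5,6]

giving chain groups C_0 ≅ Z^7, C_1 ≅ Z^18, C_2 ≅ Z^12.

Boundary ∂_1: C_1 → C_0 is given by ∂[p,q] = [q] − [p]. For instance
  ∂[1,6] = [6] − [1].
The resulting 7×18 matrix has rank 6, and its Smith normal form has invariant factors (1,1,1,1,1,1).

∂_2: C_2 → C_1 acts by ∂[p,q,r] = [q,r] − [p,r] + [p,q]. For instance
  ∂[1,3,6] = [3,6] − [1,6] + [1,3],
  ∂[2,3,6] = [3,6] − [2,6] + [2,3].
The 18×12 boundary matrix has rank 12 and Smith normal form diag(1,1,1,1,1,1,1,1,1,1,1,2).

Now H_k = ker ∂_k / im ∂_{k+1}, so:

  H_0: rank C_0 − rank ∂_1 = 7 − 6 = 1, and the invariant factors of ∂_1 are all 1, so H_0 ≅ Z.

H_0 ≅ Z.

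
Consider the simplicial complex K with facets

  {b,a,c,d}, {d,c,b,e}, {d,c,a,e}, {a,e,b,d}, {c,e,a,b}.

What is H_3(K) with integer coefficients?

We work with the vertex ordering a < b < c < d < e. The simplices of K, each written with vertices in increasing order, are:

  0-simplices (5): a, b, c, d, e
  1-simplices (10): ab, ac, ad, ae, bc, bd, be, cd, ce, de
  2-simplices (10): abc, abd, abe, acd, ace, ade, bcd, bce, bde, cde
  3-simplices (5): abcd, abce, abde, acde, bcde

Hence C_0 ≅ Z^5, C_1 ≅ Z^10, C_2 ≅ Z^10, C_3 ≅ Z^5.

∂_1: C_1 → C_0 is given by ∂[p,q] = [q] − [p].
The 5×10 boundary matrix has rank 4 and Smith normal form diag(1,1,1,1).

∂_2: C_2 → C_1 maps a triangle to the signed sum of its edges. For instance
  ∂bce = ce − be + bc,
  ∂ace = ce − ae + ac.
The 10×10 boundary matrix has rank 6 and Smith normal form diag(1,1,1,1,1,1).

The boundary map ∂_3: C_3 → C_2 sends each 3-simplex σ to the alternating sum Σ_i (−1)^i (σ with its i-th vertex removed). For instance
  ∂bcde = cde − bde + bce − bcd,
  ∂abce = bce − ace + abe − abc.
As a 10×5 matrix over Z this has rank 4, with invariant factors (1,1,1,1).

Now H_k = ker ∂_k / im ∂_{k+1}, so:

  H_3: rank ker ∂_3 − rank ∂_4 = (5 − 4) − 0 = 1, and there is no ∂_4, so H_3 = Z.

H_3 = Z.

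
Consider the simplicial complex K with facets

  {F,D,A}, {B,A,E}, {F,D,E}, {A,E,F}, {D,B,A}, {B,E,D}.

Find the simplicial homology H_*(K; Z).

Fix the vertex order A < B < D < E < F and write every simplex with vertices in increasing order. Then dim K = 2 and the simplices of K are:

  0-simplices (5): A, B, D, E, F
  1-simplices (9): AB, AD, AE, AF, BD, BE, DE, DF, EF
  2-simplices (6): ABD, ABE, ADF, AEF, BDE, DEF

Hence C_0 ≅ Z^5, C_1 ≅ Z^9, C_2 ≅ Z^6.

The boundary map ∂_1: C_1 → C_0 sends each edge [p,q] (with p < q) to q − p. For instance
  ∂BD = D − B.
As a 5×9 matrix over Z this has rank 4, with invariant factors (1,1,1,1).

∂_2: C_2 → C_1 sends each 2-simplex [p,q,r] to [q,r] − [p,r] + [p,q]. For instance
  ∂DEF = EF − DF + DE,
  ∂AEF = EF − AF + AE.
The 9×6 boundary matrix has rank 5 and Smith normal form diag(1,1,1,1,1).

Computing H_k = (kernel of ∂_k) / (image of ∂_{k+1}):

  H_0: rank C_0 − rank ∂_1 = 5 − 4 = 1, and the invariant factors of ∂_1 are all 1, so H_0 ≅ Z.
  H_1: rank ker ∂_1 − rank ∂_2 = (9 − 4) − 5 = 0, and the invariant factors of ∂_2 are all 1, so H_1 ≅ 0.
  H_2: rank ker ∂_2 − rank ∂_3 = (6 − 5) − 0 = 1, and there is no ∂_3, so H_2 ≅ Z.

H_0 ≅ Z,  H_1 = 0,  H_2 ≅ Z.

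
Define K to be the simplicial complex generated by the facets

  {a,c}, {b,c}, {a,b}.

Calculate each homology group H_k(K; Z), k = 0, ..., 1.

Fix the vertex order a < b < c and write every simplex with vertices in increasing order. Then dim K = 1 and the simplices of K are:

  0-simplices (3): a, b, c
  1-simplices (3): ab, ac, bc

so the chain groups are C_0 ≅ Z^3, C_1 ≅ Z^3.

The boundary map ∂_1: C_1 → C_0 maps an edge to its endpoints' difference, ∂[p,q] = q − p. For instance
  ∂bc = c − b.
This gives a 3×3 integer matrix of rank 2; reducing to Smith normal form yields diagonal entries (1,1).

Reading off H_k = ker ∂_k / im ∂_{k+1}:

  H_0: rank C_0 − rank ∂_1 = 3 − 2 = 1, and the invariant factors of ∂_1 are all 1, so H_0 = Z.
  H_1: rank ker ∂_1 − rank ∂_2 = (3 − 2) − 0 = 1, and there is no ∂_2, so H_1 = Z.

H_0 = Z,  H_1 = Z.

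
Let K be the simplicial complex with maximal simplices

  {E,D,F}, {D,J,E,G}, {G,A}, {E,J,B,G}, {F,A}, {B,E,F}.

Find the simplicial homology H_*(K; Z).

H_0 ≅ Z,  H_1 ≅ Z,  H_2 = 0,  H_3 = 0.

Fix the vertex order A < B < D < E < F < G < J and write every simplex with vertices in increasing order. Then dim K = 3 and the simplices of K are:

  0-simplices (7): A, B, D, E, F, G, J
  1-simplices (14): AF, AG, BE, BF, BG, BJ, DE, DF, DG, DJ, EF, EG, EJ, GJ
  2-simplices (9): BEF, BEG, BEJ, BGJ, DEF, DEG, DEJ, DGJ, EGJ
  3-simplices (2): BEGJ, DEGJ

so the chain groups are C_0 ≅ Z^7, C_1 ≅ Z^14, C_2 ≅ Z^9, C_3 ≅ Z^2.

∂_1: C_1 → C_0 is given by ∂[p,q] = [q] − [p]. For instance
  ∂DF = F − D.
The resulting 7×14 matrix has rank 6, and its Smith normal form has invariant factors (1,1,1,1,1,1).

The boundary map ∂_2: C_2 → C_1 acts by ∂[p,q,r] = [q,r] − [p,r] + [p,q]. For instance
  ∂BEF = EF − BF + BE,
  ∂DEG = EG − DG + DE.
This gives a 14×9 integer matrix of rank 7; reducing to Smith normal form yields diagonal entries (1,1,1,1,1,1,1).

Boundary ∂_3: C_3 → C_2 sends each 3-simplex σ to the alternating sum Σ_i (−1)^i (σ with its i-th vertex removed). For instance
  ∂DEGJ = EGJ − DGJ + DEJ − DEG,
  ∂BEGJ = EGJ − BGJ + BEJ − BEG.
The 9×2 boundary matrix has rank 2 and Smith normal form diag(1,1).

From H_k ≅ ker(∂_k) / im(∂_{k+1}) we obtain:

  H_0: rank C_0 − rank ∂_1 = 7 − 6 = 1, and the invariant factors of ∂_1 are all 1, so H_0 = Z.
  H_1: rank ker ∂_1 − rank ∂_2 = (14 − 6) − 7 = 1, and the invariant factors of ∂_2 are all 1, so H_1 = Z.
  H_2: rank ker ∂_2 − rank ∂_3 = (9 − 7) − 2 = 0, and the invariant factors of ∂_3 are all 1, so H_2 = 0.
  H_3: rank ker ∂_3 − rank ∂_4 = (2 − 2) − 0 = 0, and there is no ∂_4, so H_3 = 0.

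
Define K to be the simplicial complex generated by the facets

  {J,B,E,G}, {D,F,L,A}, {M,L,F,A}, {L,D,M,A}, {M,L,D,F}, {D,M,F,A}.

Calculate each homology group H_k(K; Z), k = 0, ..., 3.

Take the total order A < B < D < E < F < G < J < L < M on the vertex set. Then K (dimension 3) consists of the simplices:

  0-simplices (9): A, B, D, E, F, G, J, L, M
  1-simplices (16): AD, AF, AL, AM, BE, BG, BJ, DF, DL, DM, EG, EJ, FL, FM, GJ, LM
  2-simplices (14): ADF, ADL, ADM, AFL, AFM, ALM, BEG, BEJ, BGJ, DFL, DFM, DLM, EGJ, FLM
  3-simplices (6): ADFL, ADFM, ADLM, AFLM, BEGJ, DFLM

so the chain groups are C_0 ≅ Z^9, C_1 ≅ Z^16, C_2 ≅ Z^14, C_3 ≅ Z^6.

Boundary ∂_1: C_1 → C_0 is given by ∂[p,q] = [q] − [p].
This gives a 9×16 integer matrix of rank 7; reducing to Smith normal form yields diagonal entries (1,1,1,1,1,1,1).

Boundary ∂_2: C_2 → C_1 maps a triangle to the signed sum of its edges. For instance
  ∂AFM = FM − AM + AF,
  ∂ALM = LM − AM + AL.
As a 16×14 matrix over Z this has rank 9, with invariant factors (1,1,1,1,1,1,1,1,1).

∂_3: C_3 → C_2 sends each 3-simplex σ to the alternating sum Σ_i (−1)^i (σ with its i-th vertex removed). For instance
  ∂AFLM = FLM − ALM + AFM − AFL,
  ∂DFLM = FLM − DLM + DFM − DFL.
The resulting 14×6 matrix has rank 5, and its Smith normal form has invariant factors (1,1,1,1,1).

Now H_k = ker ∂_k / im ∂_{k+1}, so:

  H_0: rank C_0 − rank ∂_1 = 9 − 7 = 2, and the invariant factors of ∂_1 are all 1, so H_0 ≅ Z^2.
  H_1: rank ker ∂_1 − rank ∂_2 = (16 − 7) − 9 = 0, and the invariant factors of ∂_2 are all 1, so H_1 ≅ 0.
  H_2: rank ker ∂_2 − rank ∂_3 = (14 − 9) − 5 = 0, and the invariant factors of ∂_3 are all 1, so H_2 ≅ 0.
  H_3: rank ker ∂_3 − rank ∂_4 = (6 − 5) − 0 = 1, and there is no ∂_4, so H_3 ≅ Z.

(K is a triangulation of the disjoint union of the 3-sphere S^3 and the 3-simplex.)

H_0 = Z^2,  H_1 = 0,  H_2 = 0,  H_3 = Z.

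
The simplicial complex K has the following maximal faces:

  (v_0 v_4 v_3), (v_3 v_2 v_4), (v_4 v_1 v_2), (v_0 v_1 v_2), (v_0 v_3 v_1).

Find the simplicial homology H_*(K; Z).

H_0 ≅ Z,  H_1 ≅ Z,  H_2 = 0.

We work with the vertex ordering v_0 < v_1 < v_2 < v_3 < v_4. The simplices of K, each written with vertices in increasing order, are:

  0-simplices (5): [v_0], [v_1], [v_2], [v_3], [v_4]
  1-simplices (10): [v_0,v_1], [v_0,v_2], [v_0,v_3], [v_0,v_4], [v_1,v_2], [v_1,v_3], [v_1,v_4], [v_2,v_3], [v_2,v_4], [v_3,v_4]
  2-simplices (5): [v_0,v_1,v_2], [v_0,v_1,v_3], [v_0,v_3,v_4], [v_1,v_2,v_4], [v_2,v_3,v_4]

Hence C_0 ≅ Z^5, C_1 ≅ Z^10, C_2 ≅ Z^5.

The boundary map ∂_1: C_1 → C_0 maps an edge to its endpoints' difference, ∂[p,q] = q − p. For instance
  ∂[v_1,v_2] = [v_2] − [v_1].
This gives a 5×10 integer matrix of rank 4; reducing to Smith normal form yields diagonal entries (1,1,1,1).

∂_2: C_2 → C_1 acts by ∂[p,q,r] = [q,r] − [p,r] + [p,q]. For instance
  ∂[v_2,v_3,v_4] = [v_3,v_4] − [v_2,v_4] + [v_2,v_3],
  ∂[v_0,v_3,v_4] = [v_3,v_4] − [v_0,v_4] + [v_0,v_3].
This gives a 10×5 integer matrix of rank 5; reducing to Smith normal form yields diagonal entries (1,1,1,1,1).

From H_k ≅ ker(∂_k) / im(∂_{k+1}) we obtain:

  H_0: rank C_0 − rank ∂_1 = 5 − 4 = 1, and the invariant factors of ∂_1 are all 1, so H_0 ≅ Z.
  H_1: rank ker ∂_1 − rank ∂_2 = (10 − 4) − 5 = 1, and the invariant factors of ∂_2 are all 1, so H_1 ≅ Z.
  H_2: rank ker ∂_2 − rank ∂_3 = (5 − 5) − 0 = 0, and there is no ∂_3, so H_2 ≅ 0.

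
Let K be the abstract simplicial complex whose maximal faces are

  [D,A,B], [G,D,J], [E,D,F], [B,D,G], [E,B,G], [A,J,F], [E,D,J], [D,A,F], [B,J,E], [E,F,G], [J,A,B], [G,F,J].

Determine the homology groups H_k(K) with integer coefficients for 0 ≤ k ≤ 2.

Take the total order A < B < D < E < F < G < J on the vertex set. Then K (dimension 2) consists of the simplices:

  0-simplices (7): A, B, D, E, F, G, J
  1-simplices (18): AB, AD, AF, AJ, BD, BE, BG, BJ, DE, DF, DG, DJ, EF, EG, EJ, FG, FJ, GJ
  2-simplices (12): ABD, ABJ, ADF, AFJ, BDG, BEG, BEJ, DEF, DEJ, DGJ, EFG, FGJ

giving chain groups C_0 ≅ Z^7, C_1 ≅ Z^18, C_2 ≅ Z^12.

Boundary ∂_1: C_1 → C_0 sends each edge [p,q] (with p < q) to q − p. For instance
  ∂AD = D − A.
As a 7×18 matrix over Z this has rank 6, with invariant factors (1,1,1,1,1,1).

Boundary ∂_2: C_2 → C_1 acts by ∂[p,q,r] = [q,r] − [p,r] + [p,q]. For instance
  ∂ABD = BD − AD + AB,
  ∂BEG = EG − BG + BE.
This gives a 18×12 integer matrix of rank 12; reducing to Smith normal form yields diagonal entries (1,1,1,1,1,1,1,1,1,1,1,2).

Now H_k = ker ∂_k / im ∂_{k+1}, so:

  H_0: rank C_0 − rank ∂_1 = 7 − 6 = 1, and the invariant factors of ∂_1 are all 1, so H_0 = Z.
  H_1: rank ker ∂_1 − rank ∂_2 = (18 − 6) − 12 = 0, and ∂_2 has invariant factor 2 > 1, so H_1 = Z/2Z.
  H_2: rank ker ∂_2 − rank ∂_3 = (12 − 12) − 0 = 0, and there is no ∂_3, so H_2 = 0.

(K is a triangulation of the real projective plane RP^2.)

H_0 ≅ Z,  H_1 ≅ Z/2Z,  H_2 = 0.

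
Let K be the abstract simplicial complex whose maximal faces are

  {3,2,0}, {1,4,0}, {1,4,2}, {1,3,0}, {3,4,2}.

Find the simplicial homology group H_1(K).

K has 5 vertices, 10 edges, 5 triangles.
rank ∂_1 = 4, rank ∂_2 = 5 ⇒ b_1 = 10 − 4 − 5 = 1; all invariant factors of ∂_2 are 1 so no torsion. So H_1 = Z.

H_1 = Z.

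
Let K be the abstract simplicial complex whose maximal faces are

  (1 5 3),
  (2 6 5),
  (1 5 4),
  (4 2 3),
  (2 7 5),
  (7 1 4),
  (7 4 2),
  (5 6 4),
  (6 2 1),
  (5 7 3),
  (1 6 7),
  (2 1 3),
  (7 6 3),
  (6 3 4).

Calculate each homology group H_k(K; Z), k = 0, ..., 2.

H_0 = Z,  H_1 = Z^2,  H_2 = Z.

Order the vertices as 1 < 2 < 3 < 4 < 5 < 6 < 7. Listing each simplex with vertices in this order, K has dimension 2 with simplices:

  0-simplices (7): [1], [2], [3], [4], [5], [6], [7]
  1-simplices (21): [1,2], [1,3], [1,4], [1,5], [1,6], [1,7], [2,3], [2,4], [2,5], [2,6], [2,7], [3,4], [3,5], [3,6], [3,7], [4,5], [4,6], [4,7], [5,6], [5,7], [6,7]
  2-simplices (14): [1,2,3], [1,2,6], [1,3,5], [1,4,5], [1,4,7], [1,6,7], [2,3,4], [2,4,7], [2,5,6], [2,5,7], [3,4,6], [3,5,7], [3,6,7], [4,5,6]

giving chain groups C_0 ≅ Z^7, C_1 ≅ Z^21, C_2 ≅ Z^14.

The boundary map ∂_1: C_1 → C_0 maps an edge to its endpoints' difference, ∂[p,q] = q − p. For instance
  ∂[2,7] = [7] − [2].
As a 7×21 matrix over Z this has rank 6, with invariant factors (1,1,1,1,1,1).

The boundary map ∂_2: C_2 → C_1 maps a triangle to the signed sum of its edges. For instance
  ∂[2,3,4] = [3,4] − [2,4] + [2,3],
  ∂[4,5,6] = [5,6] − [4,6] + [4,5].
This gives a 21×14 integer matrix of rank 13; reducing to Smith normal form yields diagonal entries (1,1,1,1,1,1,1,1,1,1,1,1,1).

Reading off H_k = ker ∂_k / im ∂_{k+1}:

  H_0: rank C_0 − rank ∂_1 = 7 − 6 = 1, and the invariant factors of ∂_1 are all 1, so H_0 = Z.
  H_1: rank ker ∂_1 − rank ∂_2 = (21 − 6) − 13 = 2, and the invariant factors of ∂_2 are all 1, so H_1 = Z^2.
  H_2: rank ker ∂_2 − rank ∂_3 = (14 − 13) − 0 = 1, and there is no ∂_3, so H_2 = Z.

As a check, the Euler characteristic is 7 − 21 + 14 = 0, which agrees with 1 − 2 + 1 = 0.
(K is a triangulation of the torus T^2.)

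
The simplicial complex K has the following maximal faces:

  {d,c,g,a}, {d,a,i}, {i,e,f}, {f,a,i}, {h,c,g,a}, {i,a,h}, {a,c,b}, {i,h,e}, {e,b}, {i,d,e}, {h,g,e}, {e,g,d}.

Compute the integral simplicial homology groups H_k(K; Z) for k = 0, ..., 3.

H_0 = Z,  H_1 = Z,  H_2 = Z,  H_3 = 0.

Order the vertices as a < b < c < d < e < f < g < h < i. Listing each simplex with vertices in this order, K has dimension 3 with simplices:

  0-simplices (9): a, b, c, d, e, f, g, h, i
  1-simplices (22): ab, ac, ad, af, ag, ah, ai, bc, be, cd, cg, ch, de, dg, di, ef, eg, eh, ei, fi, gh, hi
  2-simplices (16): abc, acd, acg, ach, adg, adi, afi, agh, ahi, cdg, cgh, deg, dei, efi, egh, ehi
  3-simplices (2): acdg, acgh

giving chain groups C_0 ≅ Z^9, C_1 ≅ Z^22, C_2 ≅ Z^16, C_3 ≅ Z^2.

Boundary ∂_1: C_1 → C_0 maps an edge to its endpoints' difference, ∂[p,q] = q − p. For instance
  ∂cd = d − c.
This gives a 9×22 integer matrix of rank 8; reducing to Smith normal form yields diagonal entries (1,1,1,1,1,1,1,1).

Boundary ∂_2: C_2 → C_1 sends each 2-simplex [p,q,r] to [q,r] − [p,r] + [p,q]. For instance
  ∂afi = fi − ai + af,
  ∂ahi = hi − ai + ah.
The resulting 22×16 matrix has rank 13, and its Smith normal form has invariant factors (1,1,1,1,1,1,1,1,1,1,1,1,1).

The boundary map ∂_3: C_3 → C_2 sends each 3-simplex σ to the alternating sum Σ_i (−1)^i (σ with its i-th vertex removed). For instance
  ∂acgh = cgh − agh + ach − acg,
  ∂acdg = cdg − adg + acg − acd.
As a 16×2 matrix over Z this has rank 2, with invariant factors (1,1).

Now H_k = ker ∂_k / im ∂_{k+1}, so:

  H_0: rank C_0 − rank ∂_1 = 9 − 8 = 1, and the invariant factors of ∂_1 are all 1, so H_0 ≅ Z.
  H_1: rank ker ∂_1 − rank ∂_2 = (22 − 8) − 13 = 1, and the invariant factors of ∂_2 are all 1, so H_1 ≅ Z.
  H_2: rank ker ∂_2 − rank ∂_3 = (16 − 13) − 2 = 1, and the invariant factors of ∂_3 are all 1, so H_2 ≅ Z.
  H_3: rank ker ∂_3 − rank ∂_4 = (2 − 2) − 0 = 0, and there is no ∂_4, so H_3 ≅ 0.

As a check, the Euler characteristic is 9 − 22 + 16 − 2 = 1, which agrees with 1 − 1 + 1 − 0 = 1.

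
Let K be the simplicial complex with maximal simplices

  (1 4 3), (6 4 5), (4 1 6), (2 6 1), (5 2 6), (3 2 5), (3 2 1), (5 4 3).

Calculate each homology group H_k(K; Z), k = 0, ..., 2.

H_0 ≅ Z,  H_1 = 0,  H_2 ≅ Z.

Fix the vertex order 1 < 2 < 3 < 4 < 5 < 6 and write every simplex with vertices in increasing order. Then dim K = 2 and the simplices of K are:

  0-simplices (6): [1], [2], [3], [4], [5], [6]
  1-simplices (12): [1,2], [1,3], [1,4], [1,6], [2,3], [2,5], [2,6], [3,4], [3,5], [4,5], [4,6], [5,6]
  2-simplices (8): [1,2,3], [1,2,6], [1,3,4], [1,4,6], [2,3,5], [2,5,6], [3,4,5], [4,5,6]

Hence C_0 ≅ Z^6, C_1 ≅ Z^12, C_2 ≅ Z^8.

The boundary map ∂_1: C_1 → C_0 maps an edge to its endpoints' difference, ∂[p,q] = q − p.
The 6×12 boundary matrix has rank 5 and Smith normal form diag(1,1,1,1,1).

Boundary ∂_2: C_2 → C_1 sends each 2-simplex [p,q,r] to [q,r] − [p,r] + [p,q]. For instance
  ∂[1,3,4] = [3,4] − [1,4] + [1,3],
  ∂[1,2,3] = [2,3] − [1,3] + [1,2].
The resulting 12×8 matrix has rank 7, and its Smith normal form has invariant factors (1,1,1,1,1,1,1).

From H_k ≅ ker(∂_k) / im(∂_{k+1}) we obtain:

  H_0: rank C_0 − rank ∂_1 = 6 − 5 = 1, and the invariant factors of ∂_1 are all 1, so H_0 ≅ Z.
  H_1: rank ker ∂_1 − rank ∂_2 = (12 − 5) − 7 = 0, and the invariant factors of ∂_2 are all 1, so H_1 ≅ 0.
  H_2: rank ker ∂_2 − rank ∂_3 = (8 − 7) − 0 = 1, and there is no ∂_3, so H_2 ≅ Z.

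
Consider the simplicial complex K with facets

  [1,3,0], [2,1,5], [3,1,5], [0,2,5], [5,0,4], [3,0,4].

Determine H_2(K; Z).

H_2 ≅ 0.

Fix the vertex order 0 < 1 < 2 < 3 < 4 < 5 and write every simplex with vertices in increasing order. Then dim K = 2 and the simplices of K are:

  0-simplices (6): [0], [1], [2], [3], [4], [5]
  1-simplices (12): [0,1], [0,2], [0,3], [0,4], [0,5], [1,2], [1,3], [1,5], [2,5], [3,4], [3,5], [4,5]
  2-simplices (6): [0,1,3], [0,2,5], [0,3,4], [0,4,5], [1,2,5], [1,3,5]

so the chain groups are C_0 ≅ Z^6, C_1 ≅ Z^12, C_2 ≅ Z^6.

Boundary ∂_1: C_1 → C_0 is given by ∂[p,q] = [q] − [p]. For instance
  ∂[1,2] = [2] − [1].
The 6×12 boundary matrix has rank 5 and Smith normal form diag(1,1,1,1,1).

The boundary map ∂_2: C_2 → C_1 sends each 2-simplex [p,q,r] to [q,r] − [p,r] + [p,q]. For instance
  ∂[0,3,4] = [3,4] − [0,4] + [0,3],
  ∂[1,2,5] = [2,5] − [1,5] + [1,2].
The 12×6 boundary matrix has rank 6 and Smith normal form diag(1,1,1,1,1,1).

Now H_k = ker ∂_k / im ∂_{k+1}, so:

  H_2: rank ker ∂_2 − rank ∂_3 = (6 − 6) − 0 = 0, and there is no ∂_3, so H_2 = 0.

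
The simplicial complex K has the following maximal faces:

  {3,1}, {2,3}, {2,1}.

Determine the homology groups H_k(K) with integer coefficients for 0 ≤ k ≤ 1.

Take the total order 1 < 2 < 3 on the vertex set. Then K (dimension 1) consists of the simplices:

  0-simplices (3): [1], [2], [3]
  1-simplices (3): [1,2], [1,3], [2,3]

giving chain groups C_0 ≅ Z^3, C_1 ≅ Z^3.

∂_1: C_1 → C_0 is given by ∂[p,q] = [q] − [p]. For instance
  ∂[2,3] = [3] − [2].
This gives a 3×3 integer matrix of rank 2; reducing to Smith normal form yields diagonal entries (1,1).

From H_k ≅ ker(∂_k) / im(∂_{k+1}) we obtain:

  H_0: rank C_0 − rank ∂_1 = 3 − 2 = 1, and the invariant factors of ∂_1 are all 1, so H_0 ≅ Z.
  H_1: rank ker ∂_1 − rank ∂_2 = (3 − 2) − 0 = 1, and there is no ∂_2, so H_1 ≅ Z.

As a check, the Euler characteristic is 3 − 3 = 0, which agrees with 1 − 1 = 0.
(K is a triangulation of the circle S^1.)

H_0 ≅ Z,  H_1 ≅ Z.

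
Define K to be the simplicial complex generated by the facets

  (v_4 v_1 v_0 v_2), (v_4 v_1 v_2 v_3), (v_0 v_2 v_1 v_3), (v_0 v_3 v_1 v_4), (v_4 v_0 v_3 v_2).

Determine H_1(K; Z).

H_1 ≅ 0.

Take the total order v_0 < v_1 < v_2 < v_3 < v_4 on the vertex set. Then K (dimension 3) consists of the simplices:

  0-simplices (5): [v_0], [v_1], [v_2], [v_3], [v_4]
  1-simplices (10): [v_0,v_1], [v_0,v_2], [v_0,v_3], [v_0,v_4], [v_1,v_2], [v_1,v_3], [v_1,v_4], [v_2,v_3], [v_2,v_4], [v_3,v_4]
  2-simplices (10): [v_0,v_1,v_2], [v_0,v_1,v_3], [v_0,v_1,v_4], [v_0,v_2,v_3], [v_0,v_2,v_4], [v_0,v_3,v_4], [v_1,v_2,v_3], [v_1,v_2,v_4], [v_1,v_3,v_4], [v_2,v_3,v_4]
  3-simplices (5): [v_0,v_1,v_2,v_3], [v_0,v_1,v_2,v_4], [v_0,v_1,v_3,v_4], [v_0,v_2,v_3,v_4], [v_1,v_2,v_3,v_4]

Hence C_0 ≅ Z^5, C_1 ≅ Z^10, C_2 ≅ Z^10, C_3 ≅ Z^5.

∂_1: C_1 → C_0 maps an edge to its endpoints' difference, ∂[p,q] = q − p.
The resulting 5×10 matrix has rank 4, and its Smith normal form has invariant factors (1,1,1,1).

Boundary ∂_2: C_2 → C_1 maps a triangle to the signed sum of its edges. For instance
  ∂[v_0,v_3,v_4] = [v_3,v_4] − [v_0,v_4] + [v_0,v_3],
  ∂[v_2,v_3,v_4] = [v_3,v_4] − [v_2,v_4] + [v_2,v_3].
The resulting 10×10 matrix has rank 6, and its Smith normal form has invariant factors (1,1,1,1,1,1).

Boundary ∂_3: C_3 → C_2 sends each 3-simplex σ to the alternating sum Σ_i (−1)^i (σ with its i-th vertex removed). For instance
  ∂[v_1,v_2,v_3,v_4] = [v_2,v_3,v_4] − [v_1,v_3,v_4] + [v_1,v_2,v_4] − [v_1,v_2,v_3],
  ∂[v_0,v_1,v_3,v_4] = [v_1,v_3,v_4] − [v_0,v_3,v_4] + [v_0,v_1,v_4] − [v_0,v_1,v_3].
The resulting 10×5 matrix has rank 4, and its Smith normal form has invariant factors (1,1,1,1).

Now H_k = ker ∂_k / im ∂_{k+1}, so:

  H_1: rank ker ∂_1 − rank ∂_2 = (10 − 4) − 6 = 0, and the invariant factors of ∂_2 are all 1, so H_1 ≅ 0.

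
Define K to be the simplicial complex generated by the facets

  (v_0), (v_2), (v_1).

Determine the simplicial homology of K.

H_0 ≅ Z^3.

Order the vertices as v_0 < v_1 < v_2. Listing each simplex with vertices in this order, K has dimension 0 with simplices:

  0-simplices (3): [v_0], [v_1], [v_2]

giving chain groups C_0 ≅ Z^3.

Now H_k = ker ∂_k / im ∂_{k+1}, so:

  H_0: rank C_0 − rank ∂_1 = 3 − 0 = 3, and there is no ∂_1, so H_0 = Z^3.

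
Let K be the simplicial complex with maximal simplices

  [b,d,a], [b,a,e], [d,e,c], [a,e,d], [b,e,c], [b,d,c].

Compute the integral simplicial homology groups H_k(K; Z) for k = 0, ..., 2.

Take the total order a < b < c < d < e on the vertex set. Then K (dimension 2) consists of the simplices:

  0-simplices (5): a, b, c, d, e
  1-simplices (9): ab, ad, ae, bc, bd, be, cd, ce, de
  2-simplices (6): abd, abe, ade, bcd, bce, cde

so the chain groups are C_0 ≅ Z^5, C_1 ≅ Z^9, C_2 ≅ Z^6.

The boundary map ∂_1: C_1 → C_0 maps an edge to its endpoints' difference, ∂[p,q] = q − p. For instance
  ∂ab = b − a.
The 5×9 boundary matrix has rank 4 and Smith normal form diag(1,1,1,1).

∂_2: C_2 → C_1 maps a triangle to the signed sum of its edges. For instance
  ∂bce = ce − be + bc,
  ∂bcd = cd − bd + bc.
The 9×6 boundary matrix has rank 5 and Smith normal form diag(1,1,1,1,1).

Reading off H_k = ker ∂_k / im ∂_{k+1}:

  H_0: rank C_0 − rank ∂_1 = 5 − 4 = 1, and the invariant factors of ∂_1 are all 1, so H_0 ≅ Z.
  H_1: rank ker ∂_1 − rank ∂_2 = (9 − 4) − 5 = 0, and the invariant factors of ∂_2 are all 1, so H_1 ≅ 0.
  H_2: rank ker ∂_2 − rank ∂_3 = (6 − 5) − 0 = 1, and there is no ∂_3, so H_2 ≅ Z.

H_0 ≅ Z,  H_1 = 0,  H_2 ≅ Z.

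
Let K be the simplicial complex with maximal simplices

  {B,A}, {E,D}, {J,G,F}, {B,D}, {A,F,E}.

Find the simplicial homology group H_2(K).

Order the vertices as A < B < D < E < F < G < J. Listing each simplex with vertices in this order, K has dimension 2 with simplices:

  0-simplices (7): A, B, D, E, F, G, J
  1-simplices (9): AB, AE, AF, BD, DE, EF, FG, FJ, GJ
  2-simplices (2): AEF, FGJ

Hence C_0 ≅ Z^7, C_1 ≅ Z^9, C_2 ≅ Z^2.

Boundary ∂_1: C_1 → C_0 sends each edge [p,q] (with p < q) to q − p.
As a 7×9 matrix over Z this has rank 6, with invariant factors (1,1,1,1,1,1).

∂_2: C_2 → C_1 maps a triangle to the signed sum of its edges. For instance
  ∂FGJ = GJ − FJ + FG,
  ∂AEF = EF − AF + AE.
This gives a 9×2 integer matrix of rank 2; reducing to Smith normal form yields diagonal entries (1,1).

Computing H_k = (kernel of ∂_k) / (image of ∂_{k+1}):

  H_2: rank ker ∂_2 − rank ∂_3 = (2 − 2) − 0 = 0, and there is no ∂_3, so H_2 = 0.

H_2 = 0.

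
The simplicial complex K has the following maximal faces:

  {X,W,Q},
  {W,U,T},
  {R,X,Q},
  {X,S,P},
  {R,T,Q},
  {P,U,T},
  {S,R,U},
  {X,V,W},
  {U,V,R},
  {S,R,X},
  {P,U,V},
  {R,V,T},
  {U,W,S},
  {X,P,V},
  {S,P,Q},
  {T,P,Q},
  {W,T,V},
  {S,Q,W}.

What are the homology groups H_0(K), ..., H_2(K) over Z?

Fix the vertex order P < Q < R < S < T < U < V < W < X and write every simplex with vertices in increasing order. Then dim K = 2 and the simplices of K are:

  0-simplices (9): P, Q, R, S, T, U, V, W, X
  1-simplices (27): PQ, PS, PT, PU, PV, PX, QR, QS, QT, QW, QX, RS, RT, RU, RV, RX, SU, SW, SX, TU, TV, TW, UV, UW, VW, VX, WX
  2-simplices (18): PQS, PQT, PSX, PTU, PUV, PVX, QRT, QRX, QSW, QWX, RSU, RSX, RTV, RUV, SUW, TUW, TVW, VWX

Hence C_0 ≅ Z^9, C_1 ≅ Z^27, C_2 ≅ Z^18.

The boundary map ∂_1: C_1 → C_0 is given by ∂[p,q] = [q] − [p]. For instance
  ∂SX = X − S.
The resulting 9×27 matrix has rank 8, and its Smith normal form has invariant factors (1,1,1,1,1,1,1,1).

The boundary map ∂_2: C_2 → C_1 acts by ∂[p,q,r] = [q,r] − [p,r] + [p,q]. For instance
  ∂VWX = WX − VX + VW,
  ∂RUV = UV − RV + RU.
The resulting 27×18 matrix has rank 18, and its Smith normal form has invariant factors (1,1,1,1,1,1,1,1,1,1,1,1,1,1,1,1,1,2).

Now H_k = ker ∂_k / im ∂_{k+1}, so:

  H_0: rank C_0 − rank ∂_1 = 9 − 8 = 1, and the invariant factors of ∂_1 are all 1, so H_0 = Z.
  H_1: rank ker ∂_1 − rank ∂_2 = (27 − 8) − 18 = 1, and ∂_2 has invariant factor 2 > 1, so H_1 = Z × Z/2.
  H_2: rank ker ∂_2 − rank ∂_3 = (18 − 18) − 0 = 0, and there is no ∂_3, so H_2 = 0.

(K is a triangulation of the Klein bottle.)

H_0 ≅ Z,  H_1 ≅ Z × Z/2,  H_2 = 0.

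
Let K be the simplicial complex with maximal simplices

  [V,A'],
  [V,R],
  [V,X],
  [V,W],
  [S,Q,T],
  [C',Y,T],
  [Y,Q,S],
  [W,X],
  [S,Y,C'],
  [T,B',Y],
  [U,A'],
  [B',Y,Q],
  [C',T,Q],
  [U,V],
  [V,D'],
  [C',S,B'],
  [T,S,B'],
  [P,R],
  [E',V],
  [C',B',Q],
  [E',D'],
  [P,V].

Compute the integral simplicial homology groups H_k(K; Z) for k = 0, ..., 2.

H_0 ≅ Z^2,  H_1 ≅ Z^4 ⊕ Z/2,  H_2 = 0.

We work with the vertex ordering P < Q < R < S < T < U < V < W < X < Y < A' < B' < C' < D' < E'. The simplices of K, each written with vertices in increasing order, are:

  0-simplices (15): [P], [Q], [R], [S], [T], [U], [V], [W], [X], [Y], [A'], [B'], [C'], [D'], [E']
  1-simplices (27): (27 of them)
  2-simplices (10): [Q,S,T], [Q,S,Y], [Q,T,C'], [Q,Y,B'], [Q,B',C'], [S,T,B'], [S,Y,C'], [S,B',C'], [T,Y,B'], [T,Y,C']

Hence C_0 ≅ Z^15, C_1 ≅ Z^27, C_2 ≅ Z^10.

Boundary ∂_1: C_1 → C_0 maps an edge to its endpoints' difference, ∂[p,q] = q − p. For instance
  ∂[V,A'] = [A'] − [V].
This gives a 15×27 integer matrix of rank 13; reducing to Smith normal form yields diagonal entries (1,1,1,1,1,1,1,1,1,1,1,1,1).

∂_2: C_2 → C_1 sends each 2-simplex [p,q,r] to [q,r] − [p,r] + [p,q]. For instance
  ∂[T,Y,C'] = [Y,C'] − [T,C'] + [T,Y],
  ∂[S,Y,C'] = [Y,C'] − [S,C'] + [S,Y].
This gives a 27×10 integer matrix of rank 10; reducing to Smith normal form yields diagonal entries (1,1,1,1,1,1,1,1,1,2).

Reading off H_k = ker ∂_k / im ∂_{k+1}:

  H_0: rank C_0 − rank ∂_1 = 15 − 13 = 2, and the invariant factors of ∂_1 are all 1, so H_0 = Z^2.
  H_1: rank ker ∂_1 − rank ∂_2 = (27 − 13) − 10 = 4, and ∂_2 has invariant factor 2 > 1, so H_1 = Z^4 ⊕ Z/2.
  H_2: rank ker ∂_2 − rank ∂_3 = (10 − 10) − 0 = 0, and there is no ∂_3, so H_2 = 0.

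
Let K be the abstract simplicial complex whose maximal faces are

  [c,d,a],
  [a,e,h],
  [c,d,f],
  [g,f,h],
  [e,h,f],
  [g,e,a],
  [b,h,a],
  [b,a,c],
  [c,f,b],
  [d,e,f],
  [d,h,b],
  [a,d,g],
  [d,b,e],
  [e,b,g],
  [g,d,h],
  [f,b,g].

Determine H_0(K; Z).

K has 8 vertices, 24 edges, 16 triangles.
rank ∂_0 = 0, rank ∂_1 = 7 ⇒ b_0 = 8 − 0 − 7 = 1; all invariant factors of ∂_1 are 1 so no torsion. So H_0 = Z.

H_0 ≅ Z.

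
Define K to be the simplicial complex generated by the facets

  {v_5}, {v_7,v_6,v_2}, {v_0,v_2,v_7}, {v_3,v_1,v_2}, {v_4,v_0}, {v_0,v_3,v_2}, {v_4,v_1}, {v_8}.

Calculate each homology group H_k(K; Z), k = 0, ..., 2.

H_0 = Z^3,  H_1 = Z,  H_2 = 0.

We work with the vertex ordering v_0 < v_1 < v_2 < v_3 < v_4 < v_5 < v_6 < v_7 < v_8. The simplices of K, each written with vertices in increasing order, are:

  0-simplices (9): [v_0], [v_1], [v_2], [v_3], [v_4], [v_5], [v_6], [v_7], [v_8]
  1-simplices (11): [v_0,v_2], [v_0,v_3], [v_0,v_4], [v_0,v_7], [v_1,v_2], [v_1,v_3], [v_1,v_4], [v_2,v_3], [v_2,v_6], [v_2,v_7], [v_6,v_7]
  2-simplices (4): [v_0,v_2,v_3], [v_0,v_2,v_7], [v_1,v_2,v_3], [v_2,v_6,v_7]

so the chain groups are C_0 ≅ Z^9, C_1 ≅ Z^11, C_2 ≅ Z^4.

∂_1: C_1 → C_0 sends each edge [p,q] (with p < q) to q − p.
The resulting 9×11 matrix has rank 6, and its Smith normal form has invariant factors (1,1,1,1,1,1).

Boundary ∂_2: C_2 → C_1 sends each 2-simplex [p,q,r] to [q,r] − [p,r] + [p,q]. For instance
  ∂[v_1,v_2,v_3] = [v_2,v_3] − [v_1,v_3] + [v_1,v_2],
  ∂[v_0,v_2,v_3] = [v_2,v_3] − [v_0,v_3] + [v_0,v_2].
As a 11×4 matrix over Z this has rank 4, with invariant factors (1,1,1,1).

Reading off H_k = ker ∂_k / im ∂_{k+1}:

  H_0: rank C_0 − rank ∂_1 = 9 − 6 = 3, and the invariant factors of ∂_1 are all 1, so H_0 ≅ Z^3.
  H_1: rank ker ∂_1 − rank ∂_2 = (11 − 6) − 4 = 1, and the invariant factors of ∂_2 are all 1, so H_1 ≅ Z.
  H_2: rank ker ∂_2 − rank ∂_3 = (4 − 4) − 0 = 0, and there is no ∂_3, so H_2 ≅ 0.

As a check, the Euler characteristic is 9 − 11 + 4 = 2, which agrees with 3 − 1 + 0 = 2.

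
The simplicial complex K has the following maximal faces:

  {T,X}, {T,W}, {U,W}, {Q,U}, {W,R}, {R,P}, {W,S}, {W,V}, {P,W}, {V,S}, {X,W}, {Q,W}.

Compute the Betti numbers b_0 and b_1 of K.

We work with the vertex ordering P < Q < R < S < T < U < V < W < X. The simplices of K, each written with vertices in increasing order, are:

  0-simplices (9): P, Q, R, S, T, U, V, W, X
  1-simplices (12): PR, PW, QU, QW, RW, SV, SW, TW, TX, UW, VW, WX

so the chain groups are C_0 ≅ Z^9, C_1 ≅ Z^12.

∂_1: C_1 → C_0 is given by ∂[p,q] = [q] − [p].
The resulting 9×12 matrix has rank 8, and its Smith normal form has invariant factors (1,1,1,1,1,1,1,1).

Computing H_k = (kernel of ∂_k) / (image of ∂_{k+1}):

  H_0: rank C_0 − rank ∂_1 = 9 − 8 = 1, and the invariant factors of ∂_1 are all 1, so H_0 ≅ Z.
  H_1: rank ker ∂_1 − rank ∂_2 = (12 − 8) − 0 = 4, and there is no ∂_2, so H_1 ≅ Z^4.

(K is a triangulation of a wedge of 4 circles.)

Hence the Betti numbers are b_0 = 1, b_1 = 4.

b_0 = 1, b_1 = 4.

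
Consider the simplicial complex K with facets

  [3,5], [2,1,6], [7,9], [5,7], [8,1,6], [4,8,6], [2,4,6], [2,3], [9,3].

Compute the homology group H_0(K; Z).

H_0 = Z.

We work with the vertex ordering 1 < 2 < 3 < 4 < 5 < 6 < 7 < 8 < 9. The simplices of K, each written with vertices in increasing order, are:

  0-simplices (9): [1], [2], [3], [4], [5], [6], [7], [8], [9]
  1-simplices (13): [1,2], [1,6], [1,8], [2,3], [2,4], [2,6], [3,5], [3,9], [4,6], [4,8], [5,7], [6,8], [7,9]
  2-simplices (4): [1,2,6], [1,6,8], [2,4,6], [4,6,8]

Hence C_0 ≅ Z^9, C_1 ≅ Z^13, C_2 ≅ Z^4.

The boundary map ∂_1: C_1 → C_0 is given by ∂[p,q] = [q] − [p].
The resulting 9×13 matrix has rank 8, and its Smith normal form has invariant factors (1,1,1,1,1,1,1,1).

∂_2: C_2 → C_1 sends each 2-simplex [p,q,r] to [q,r] − [p,r] + [p,q]. For instance
  ∂[2,4,6] = [4,6] − [2,6] + [2,4],
  ∂[4,6,8] = [6,8] − [4,8] + [4,6].
This gives a 13×4 integer matrix of rank 4; reducing to Smith normal form yields diagonal entries (1,1,1,1).

Now H_k = ker ∂_k / im ∂_{k+1}, so:

  H_0: rank C_0 − rank ∂_1 = 9 − 8 = 1, and the invariant factors of ∂_1 are all 1, so H_0 ≅ Z.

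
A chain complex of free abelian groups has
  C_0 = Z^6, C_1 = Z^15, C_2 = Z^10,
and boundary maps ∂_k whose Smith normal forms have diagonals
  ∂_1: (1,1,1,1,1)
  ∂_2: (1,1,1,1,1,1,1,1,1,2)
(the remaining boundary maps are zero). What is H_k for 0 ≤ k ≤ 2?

H_0 = Z,  H_1 = Z/2Z,  H_2 = 0.

H_0: b_0 = 6 − 0 − 5 = 1; torsion from ∂_1 factors > 1: none. So H_0 = Z.
H_1: b_1 = 15 − 5 − 10 = 0; torsion from ∂_2 factors > 1: [2]. So H_1 = Z/2Z.
H_2: b_2 = 10 − 10 − 0 = 0; torsion from ∂_3 factors > 1: none. So H_2 = 0.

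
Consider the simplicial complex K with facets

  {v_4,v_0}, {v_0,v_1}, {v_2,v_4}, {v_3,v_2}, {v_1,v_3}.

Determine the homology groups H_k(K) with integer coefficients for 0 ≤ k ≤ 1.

H_0 = Z,  H_1 = Z.

Fix the vertex order v_0 < v_1 < v_2 < v_3 < v_4 and write every simplex with vertices in increasing order. Then dim K = 1 and the simplices of K are:

  0-simplices (5): [v_0], [v_1], [v_2], [v_3], [v_4]
  1-simplices (5): [v_0,v_1], [v_0,v_4], [v_1,v_3], [v_2,v_3], [v_2,v_4]

giving chain groups C_0 ≅ Z^5, C_1 ≅ Z^5.

The boundary map ∂_1: C_1 → C_0 maps an edge to its endpoints' difference, ∂[p,q] = q − p. For instance
  ∂[v_0,v_1] = [v_1] − [v_0].
As a 5×5 matrix over Z this has rank 4, with invariant factors (1,1,1,1).

Computing H_k = (kernel of ∂_k) / (image of ∂_{k+1}):

  H_0: rank C_0 − rank ∂_1 = 5 − 4 = 1, and the invariant factors of ∂_1 are all 1, so H_0 ≅ Z.
  H_1: rank ker ∂_1 − rank ∂_2 = (5 − 4) − 0 = 1, and there is no ∂_2, so H_1 ≅ Z.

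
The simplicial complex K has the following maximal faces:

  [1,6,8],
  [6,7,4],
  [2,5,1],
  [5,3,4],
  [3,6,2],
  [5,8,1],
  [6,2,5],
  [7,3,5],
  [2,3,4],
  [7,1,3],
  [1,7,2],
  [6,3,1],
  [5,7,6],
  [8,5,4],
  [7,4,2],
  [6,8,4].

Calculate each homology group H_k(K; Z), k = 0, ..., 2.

We work with the vertex ordering 1 < 2 < 3 < 4 < 5 < 6 < 7 < 8. The simplices of K, each written with vertices in increasing order, are:

  0-simplices (8): [1], [2], [3], [4], [5], [6], [7], [8]
  1-simplices (24): (24 of them)
  2-simplices (16): [1,2,5], [1,2,7], [1,3,6], [1,3,7], [1,5,8], [1,6,8], [2,3,4], [2,3,6], [2,4,7], [2,5,6], [3,4,5], [3,5,7], [4,5,8], [4,6,7], [4,6,8], [5,6,7]

so the chain groups are C_0 ≅ Z^8, C_1 ≅ Z^24, C_2 ≅ Z^16.

The boundary map ∂_1: C_1 → C_0 is given by ∂[p,q] = [q] − [p]. For instance
  ∂[2,4] = [4] − [2].
The 8×24 boundary matrix has rank 7 and Smith normal form diag(1,1,1,1,1,1,1).

Boundary ∂_2: C_2 → C_1 maps a triangle to the signed sum of its edges. For instance
  ∂[1,6,8] = [6,8] − [1,8] + [1,6],
  ∂[3,5,7] = [5,7] − [3,7] + [3,5].
As a 24×16 matrix over Z this has rank 15, with invariant factors (1,1,1,1,1,1,1,1,1,1,1,1,1,1,1).

From H_k ≅ ker(∂_k) / im(∂_{k+1}) we obtain:

  H_0: rank C_0 − rank ∂_1 = 8 − 7 = 1, and the invariant factors of ∂_1 are all 1, so H_0 = Z.
  H_1: rank ker ∂_1 − rank ∂_2 = (24 − 7) − 15 = 2, and the invariant factors of ∂_2 are all 1, so H_1 = Z^2.
  H_2: rank ker ∂_2 − rank ∂_3 = (16 − 15) − 0 = 1, and there is no ∂_3, so H_2 = Z.

H_0 ≅ Z,  H_1 ≅ Z^2,  H_2 ≅ Z.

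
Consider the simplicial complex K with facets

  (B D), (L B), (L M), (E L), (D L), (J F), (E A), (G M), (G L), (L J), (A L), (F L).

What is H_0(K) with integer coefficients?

Fix the vertex order A < B < D < E < F < G < J < L < M and write every simplex with vertices in increasing order. Then dim K = 1 and the simplices of K are:

  0-simplices (9): A, B, D, E, F, G, J, L, M
  1-simplices (12): AE, AL, BD, BL, DL, EL, FJ, FL, GL, GM, JL, LM

so the chain groups are C_0 ≅ Z^9, C_1 ≅ Z^12.

Boundary ∂_1: C_1 → C_0 sends each edge [p,q] (with p < q) to q − p.
This gives a 9×12 integer matrix of rank 8; reducing to Smith normal form yields diagonal entries (1,1,1,1,1,1,1,1).

Computing H_k = (kernel of ∂_k) / (image of ∂_{k+1}):

  H_0: rank C_0 − rank ∂_1 = 9 − 8 = 1, and the invariant factors of ∂_1 are all 1, so H_0 ≅ Z.

H_0 = Z.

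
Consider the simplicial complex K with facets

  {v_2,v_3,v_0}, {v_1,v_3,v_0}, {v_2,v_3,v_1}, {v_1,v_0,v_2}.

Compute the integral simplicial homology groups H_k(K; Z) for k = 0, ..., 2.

Fix the vertex order v_0 < v_1 < v_2 < v_3 and write every simplex with vertices in increasing order. Then dim K = 2 and the simplices of K are:

  0-simplices (4): [v_0], [v_1], [v_2], [v_3]
  1-simplices (6): [v_0,v_1], [v_0,v_2], [v_0,v_3], [v_1,v_2], [v_1,v_3], [v_2,v_3]
  2-simplices (4): [v_0,v_1,v_2], [v_0,v_1,v_3], [v_0,v_2,v_3], [v_1,v_2,v_3]

Hence C_0 ≅ Z^4, C_1 ≅ Z^6, C_2 ≅ Z^4.

Boundary ∂_1: C_1 → C_0 sends each edge [p,q] (with p < q) to q − p. For instance
  ∂[v_1,v_3] = [v_3] − [v_1].
The resulting 4×6 matrix has rank 3, and its Smith normal form has invariant factors (1,1,1).

∂_2: C_2 → C_1 sends each 2-simplex [p,q,r] to [q,r] − [p,r] + [p,q]. For instance
  ∂[v_0,v_2,v_3] = [v_2,v_3] − [v_0,v_3] + [v_0,v_2],
  ∂[v_1,v_2,v_3] = [v_2,v_3] − [v_1,v_3] + [v_1,v_2].
This gives a 6×4 integer matrix of rank 3; reducing to Smith normal form yields diagonal entries (1,1,1).

Now H_k = ker ∂_k / im ∂_{k+1}, so:

  H_0: rank C_0 − rank ∂_1 = 4 − 3 = 1, and the invariant factors of ∂_1 are all 1, so H_0 = Z.
  H_1: rank ker ∂_1 − rank ∂_2 = (6 − 3) − 3 = 0, and the invariant factors of ∂_2 are all 1, so H_1 = 0.
  H_2: rank ker ∂_2 − rank ∂_3 = (4 − 3) − 0 = 1, and there is no ∂_3, so H_2 = Z.

(K is a triangulation of the 2-sphere S^2.)

H_0 ≅ Z,  H_1 = 0,  H_2 ≅ Z.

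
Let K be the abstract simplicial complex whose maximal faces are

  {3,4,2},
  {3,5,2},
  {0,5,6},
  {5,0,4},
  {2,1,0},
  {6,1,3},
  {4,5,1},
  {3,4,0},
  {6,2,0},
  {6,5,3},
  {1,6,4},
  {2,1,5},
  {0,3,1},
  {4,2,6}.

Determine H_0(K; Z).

Fix the vertex order 0 < 1 < 2 < 3 < 4 < 5 < 6 and write every simplex with vertices in increasing order. Then dim K = 2 and the simplices of K are:

  0-simplices (7): [0], [1], [2], [3], [4], [5], [6]
  1-simplices (21): [0,1], [0,2], [0,3], [0,4], [0,5], [0,6], [1,2], [1,3], [1,4], [1,5], [1,6], [2,3], [2,4], [2,5], [2,6], [3,4], [3,5], [3,6], [4,5], [4,6], [5,6]
  2-simplices (14): [0,1,2], [0,1,3], [0,2,6], [0,3,4], [0,4,5], [0,5,6], [1,2,5], [1,3,6], [1,4,5], [1,4,6], [2,3,4], [2,3,5], [2,4,6], [3,5,6]

Hence C_0 ≅ Z^7, C_1 ≅ Z^21, C_2 ≅ Z^14.

Boundary ∂_1: C_1 → C_0 maps an edge to its endpoints' difference, ∂[p,q] = q − p.
The 7×21 boundary matrix has rank 6 and Smith normal form diag(1,1,1,1,1,1).

Boundary ∂_2: C_2 → C_1 sends each 2-simplex [p,q,r] to [q,r] − [p,r] + [p,q]. For instance
  ∂[3,5,6] = [5,6] − [3,6] + [3,5],
  ∂[0,1,2] = [1,2] − [0,2] + [0,1].
The 21×14 boundary matrix has rank 13 and Smith normal form diag(1,1,1,1,1,1,1,1,1,1,1,1,1).

Now H_k = ker ∂_k / im ∂_{k+1}, so:

  H_0: rank C_0 − rank ∂_1 = 7 − 6 = 1, and the invariant factors of ∂_1 are all 1, so H_0 ≅ Z.

(K is a triangulation of the torus T^2.)

H_0 ≅ Z.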